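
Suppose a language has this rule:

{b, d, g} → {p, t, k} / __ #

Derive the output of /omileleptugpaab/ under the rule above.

omileleptugpaap

/b/ is a voiced stop in word-final position, so it devoices to [p].
Surface form: [omileleptugpaap].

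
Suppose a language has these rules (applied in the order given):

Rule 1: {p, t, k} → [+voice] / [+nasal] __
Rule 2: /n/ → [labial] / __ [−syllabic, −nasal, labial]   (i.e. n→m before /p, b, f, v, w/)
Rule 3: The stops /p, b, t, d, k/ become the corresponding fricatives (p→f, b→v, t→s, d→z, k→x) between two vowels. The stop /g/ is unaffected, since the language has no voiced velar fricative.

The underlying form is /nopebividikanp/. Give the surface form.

nofevivizixamb

Rule 1 (post-nasal voicing): /p/ is a voiceless stop immediately after the nasal /n/, so it voices to [b]. /nopebividikanp/ → nopebividikanb.
Rule 2 (nasal place assimilation): /n/ precedes the labial consonant /b/, so it assimilates in place to [m]. /nopebividikanb/ → nopebividikamb.
Rule 3 (intervocalic spirantization): /p/ is a stop between vowels /o/ and /e/, so it spirantizes to the fricative [f]. /b/ is a stop between vowels /e/ and /i/, so it spirantizes to the fricative [v]. /d/ is a stop between vowels /i/ and /i/, so it spirantizes to the fricative [z]. /k/ is a stop between vowels /i/ and /a/, so it spirantizes to the fricative [x]. /nopebividikamb/ → nofevivizixamb.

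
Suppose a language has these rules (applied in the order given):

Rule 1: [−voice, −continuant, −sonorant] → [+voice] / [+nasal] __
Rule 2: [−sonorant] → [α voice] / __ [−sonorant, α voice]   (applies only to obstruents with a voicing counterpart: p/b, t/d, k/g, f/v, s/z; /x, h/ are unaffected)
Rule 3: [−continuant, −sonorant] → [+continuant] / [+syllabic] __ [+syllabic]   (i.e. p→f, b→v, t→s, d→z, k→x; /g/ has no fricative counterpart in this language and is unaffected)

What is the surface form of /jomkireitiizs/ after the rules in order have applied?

Rule 1 (post-nasal voicing): /k/ is a voiceless stop immediately after the nasal /m/, so it voices to [g]. /jomkireitiizs/ → jomgireitiizs.
Rule 2 (regressive voicing assimilation): /z/ precedes the voiceless obstruent /s/, so it devoices to [s] by assimilation. /jomgireitiizs/ → jomgireitiiss.
Rule 3 (intervocalic spirantization): /t/ is a stop between vowels /i/ and /i/, so it spirantizes to the fricative [s]. /jomgireitiiss/ → jomgireisiiss.

jomgireisiiss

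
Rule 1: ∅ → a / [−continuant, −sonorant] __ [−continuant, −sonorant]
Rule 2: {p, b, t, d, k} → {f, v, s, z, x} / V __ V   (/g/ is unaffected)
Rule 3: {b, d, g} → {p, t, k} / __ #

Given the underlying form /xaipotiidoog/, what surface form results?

xaifosiizook

Rule 1 (stop-cluster a-epenthesis): no segment meets the environment; /xaipotiidoog/ is unchanged.
Rule 2 (intervocalic spirantization): /p/ is a stop between vowels /i/ and /o/, so it spirantizes to the fricative [f]. /t/ is a stop between vowels /o/ and /i/, so it spirantizes to the fricative [s]. /d/ is a stop between vowels /i/ and /o/, so it spirantizes to the fricative [z]. /xaipotiidoog/ → xaifosiizoog.
Rule 3 (final devoicing): /g/ is a voiced stop in word-final position, so it devoices to [k]. /xaifosiizoog/ → xaifosiizook.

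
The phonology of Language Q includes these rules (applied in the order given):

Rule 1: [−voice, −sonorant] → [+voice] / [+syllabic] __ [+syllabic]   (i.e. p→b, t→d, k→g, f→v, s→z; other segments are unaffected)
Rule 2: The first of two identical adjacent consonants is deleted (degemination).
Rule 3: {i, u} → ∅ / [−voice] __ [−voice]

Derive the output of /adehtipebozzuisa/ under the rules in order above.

adehtibebozuiza

Rule 1 (intervocalic voicing): /p/ is a voiceless obstruent between vowels /i/ and /e/, so it voices to [b]. /s/ is a voiceless obstruent between vowels /i/ and /a/, so it voices to [z]. /adehtipebozzuisa/ → adehtibebozzuiza.
Rule 2 (degemination): /zz/ is a geminate; the first /z/ deletes. /adehtibebozzuiza/ → adehtibebozuiza.
Rule 3 (high vowel syncope): no segment meets the environment; /adehtibebozuiza/ is unchanged.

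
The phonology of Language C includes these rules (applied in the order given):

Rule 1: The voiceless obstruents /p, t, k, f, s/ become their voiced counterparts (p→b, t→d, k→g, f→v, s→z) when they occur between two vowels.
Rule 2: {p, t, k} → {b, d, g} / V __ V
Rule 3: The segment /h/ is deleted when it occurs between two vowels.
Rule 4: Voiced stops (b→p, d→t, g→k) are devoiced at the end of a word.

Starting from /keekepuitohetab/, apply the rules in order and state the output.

keegebuidoedap

Rule 1 (intervocalic voicing): /k/ is a voiceless obstruent between vowels /e/ and /e/, so it voices to [g]. /p/ is a voiceless obstruent between vowels /e/ and /u/, so it voices to [b]. /t/ is a voiceless obstruent between vowels /i/ and /o/, so it voices to [d]. /t/ is a voiceless obstruent between vowels /e/ and /a/, so it voices to [d]. /keekepuitohetab/ → keegebuidohedab.
Rule 2 (intervocalic voicing): no segment meets the environment; /keegebuidohedab/ is unchanged.
Rule 3 (intervocalic h-deletion): /h/ occurs between vowels /o/ and /e/, so it deletes. /keegebuidohedab/ → keegebuidoedab.
Rule 4 (final devoicing): /b/ is a voiced stop in word-final position, so it devoices to [p]. /keegebuidoedab/ → keegebuidoedap.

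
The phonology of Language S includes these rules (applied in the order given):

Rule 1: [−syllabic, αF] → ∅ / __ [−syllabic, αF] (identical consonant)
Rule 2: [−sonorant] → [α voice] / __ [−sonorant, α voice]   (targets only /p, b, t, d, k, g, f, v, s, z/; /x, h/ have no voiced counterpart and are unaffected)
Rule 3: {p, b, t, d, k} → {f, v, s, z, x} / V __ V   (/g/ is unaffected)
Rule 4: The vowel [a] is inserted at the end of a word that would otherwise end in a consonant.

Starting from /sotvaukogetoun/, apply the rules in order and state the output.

sodvauxogesouna

Rule 1 (degemination): no segment meets the environment; /sotvaukogetoun/ is unchanged.
Rule 2 (regressive voicing assimilation): /t/ precedes the voiced obstruent /v/, so it voices to [d] by assimilation. /sotvaukogetoun/ → sodvaukogetoun.
Rule 3 (intervocalic spirantization): /k/ is a stop between vowels /u/ and /o/, so it spirantizes to the fricative [x]. /t/ is a stop between vowels /e/ and /o/, so it spirantizes to the fricative [s]. /sodvaukogetoun/ → sodvauxogesoun.
Rule 4 (final a-epenthesis): the form ends in the consonant /n/, so [a] is inserted word-finally. /sodvauxogesoun/ → sodvauxogesouna.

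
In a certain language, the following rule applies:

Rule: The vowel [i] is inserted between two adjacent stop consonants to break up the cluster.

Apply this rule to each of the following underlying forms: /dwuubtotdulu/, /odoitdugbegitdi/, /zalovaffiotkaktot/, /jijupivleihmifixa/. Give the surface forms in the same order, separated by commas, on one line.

/dwuubtotdulu/: /b/ and /t/ form a stop–stop cluster, so [i] is inserted between them. /t/ and /d/ form a stop–stop cluster, so [i] is inserted between them. → [dwuubitotidulu].
/odoitdugbegitdi/: /t/ and /d/ form a stop–stop cluster, so [i] is inserted between them. /g/ and /b/ form a stop–stop cluster, so [i] is inserted between them. /t/ and /d/ form a stop–stop cluster, so [i] is inserted between them. → [odoitidugibegitidi].
/zalovaffiotkaktot/: /t/ and /k/ form a stop–stop cluster, so [i] is inserted between them. /k/ and /t/ form a stop–stop cluster, so [i] is inserted between them. → [zalovaffiotikakitot].
/jijupivleihmifixa/: the rule's environment is not met; surfaces unchanged as [jijupivleihmifixa].

dwuubitotidulu, odoitidugibegitidi, zalovaffiotikakitot, jijupivleihmifixa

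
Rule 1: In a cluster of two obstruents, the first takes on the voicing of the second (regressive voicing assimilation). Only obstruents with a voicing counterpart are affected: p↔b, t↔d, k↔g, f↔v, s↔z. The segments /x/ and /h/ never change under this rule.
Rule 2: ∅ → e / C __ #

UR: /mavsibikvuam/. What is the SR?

mafsibigvuame

Rule 1 (regressive voicing assimilation): /v/ precedes the voiceless obstruent /s/, so it devoices to [f] by assimilation. /k/ precedes the voiced obstruent /v/, so it voices to [g] by assimilation. /mavsibikvuam/ → mafsibigvuam.
Rule 2 (final e-epenthesis): the form ends in the consonant /m/, so [e] is inserted word-finally. /mafsibigvuam/ → mafsibigvuame.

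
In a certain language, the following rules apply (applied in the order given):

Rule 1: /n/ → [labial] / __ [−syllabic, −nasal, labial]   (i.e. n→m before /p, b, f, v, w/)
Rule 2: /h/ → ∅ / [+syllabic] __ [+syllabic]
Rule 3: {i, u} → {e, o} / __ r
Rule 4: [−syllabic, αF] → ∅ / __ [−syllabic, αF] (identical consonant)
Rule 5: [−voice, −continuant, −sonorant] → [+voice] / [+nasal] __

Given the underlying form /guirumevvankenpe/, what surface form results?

guerumevangembe

Rule 1 (nasal place assimilation): /n/ precedes the labial consonant /p/, so it assimilates in place to [m]. /guirumevvankenpe/ → guirumevvankempe.
Rule 2 (intervocalic h-deletion): no segment meets the environment; /guirumevvankempe/ is unchanged.
Rule 3 (pre-rhotic lowering): /i/ is a high vowel immediately before /r/, so it lowers to [e]. /guirumevvankempe/ → guerumevvankempe.
Rule 4 (degemination): /vv/ is a geminate; the first /v/ deletes. /guerumevvankempe/ → guerumevankempe.
Rule 5 (post-nasal voicing): /k/ is a voiceless stop immediately after the nasal /n/, so it voices to [g]. /p/ is a voiceless stop immediately after the nasal /m/, so it voices to [b]. /guerumevankempe/ → guerumevangembe.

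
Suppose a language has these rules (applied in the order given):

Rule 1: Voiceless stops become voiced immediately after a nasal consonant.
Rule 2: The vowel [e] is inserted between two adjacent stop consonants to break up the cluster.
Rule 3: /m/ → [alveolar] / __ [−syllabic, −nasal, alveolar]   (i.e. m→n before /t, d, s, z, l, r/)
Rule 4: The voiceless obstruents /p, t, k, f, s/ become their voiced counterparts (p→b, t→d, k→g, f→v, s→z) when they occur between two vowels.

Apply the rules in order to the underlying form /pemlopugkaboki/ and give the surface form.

Rule 1 (post-nasal voicing): no segment meets the environment; /pemlopugkaboki/ is unchanged.
Rule 2 (stop-cluster e-epenthesis): /g/ and /k/ form a stop–stop cluster, so [e] is inserted between them. /pemlopugkaboki/ → pemlopugekaboki.
Rule 3 (nasal place assimilation): /m/ precedes the alveolar consonant /l/, so it assimilates in place to [n]. /pemlopugekaboki/ → penlopugekaboki.
Rule 4 (intervocalic voicing): /p/ is a voiceless obstruent between vowels /o/ and /u/, so it voices to [b]. /k/ is a voiceless obstruent between vowels /e/ and /a/, so it voices to [g]. /k/ is a voiceless obstruent between vowels /o/ and /i/, so it voices to [g]. /penlopugekaboki/ → penlobugegabogi.

penlobugegabogi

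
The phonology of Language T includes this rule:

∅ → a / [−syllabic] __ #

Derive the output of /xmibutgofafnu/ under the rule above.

xmibutgofafnu

No segment of /xmibutgofafnu/ meets the structural description of the rule, so the form surfaces unchanged.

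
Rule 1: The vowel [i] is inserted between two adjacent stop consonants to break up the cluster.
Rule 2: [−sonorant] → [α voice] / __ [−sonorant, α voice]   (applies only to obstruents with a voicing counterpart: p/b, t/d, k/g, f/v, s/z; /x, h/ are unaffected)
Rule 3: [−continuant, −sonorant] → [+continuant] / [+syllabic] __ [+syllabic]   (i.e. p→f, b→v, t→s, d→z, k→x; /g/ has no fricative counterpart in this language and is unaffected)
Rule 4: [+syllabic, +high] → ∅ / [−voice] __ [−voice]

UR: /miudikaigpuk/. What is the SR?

Rule 1 (stop-cluster i-epenthesis): /g/ and /p/ form a stop–stop cluster, so [i] is inserted between them. /miudikaigpuk/ → miudikaigipuk.
Rule 2 (regressive voicing assimilation): no segment meets the environment; /miudikaigipuk/ is unchanged.
Rule 3 (intervocalic spirantization): /d/ is a stop between vowels /u/ and /i/, so it spirantizes to the fricative [z]. /k/ is a stop between vowels /i/ and /a/, so it spirantizes to the fricative [x]. /p/ is a stop between vowels /i/ and /u/, so it spirantizes to the fricative [f]. /miudikaigipuk/ → miuzixaigifuk.
Rule 4 (high vowel syncope): /u/ is a high vowel flanked by voiceless consonants /f/ and /k/, so it deletes. /miuzixaigifuk/ → miuzixaigifk.

miuzixaigifk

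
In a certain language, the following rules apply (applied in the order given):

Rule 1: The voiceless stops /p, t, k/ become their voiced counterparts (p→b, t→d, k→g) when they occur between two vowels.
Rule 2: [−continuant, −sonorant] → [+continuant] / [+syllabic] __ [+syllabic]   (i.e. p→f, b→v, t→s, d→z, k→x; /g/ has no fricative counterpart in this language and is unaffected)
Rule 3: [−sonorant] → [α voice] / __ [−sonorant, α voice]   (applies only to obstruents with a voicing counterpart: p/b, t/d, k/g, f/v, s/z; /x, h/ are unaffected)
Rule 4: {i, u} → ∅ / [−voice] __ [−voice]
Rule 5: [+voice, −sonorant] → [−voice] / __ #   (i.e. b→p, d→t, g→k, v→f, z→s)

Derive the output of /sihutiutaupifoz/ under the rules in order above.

shuziuzauvifos

Rule 1 (intervocalic voicing): /t/ is a voiceless stop between vowels /u/ and /i/, so it voices to [d]. /t/ is a voiceless stop between vowels /u/ and /a/, so it voices to [d]. /p/ is a voiceless stop between vowels /u/ and /i/, so it voices to [b]. /sihutiutaupifoz/ → sihudiudaubifoz.
Rule 2 (intervocalic spirantization): /d/ is a stop between vowels /u/ and /i/, so it spirantizes to the fricative [z]. /d/ is a stop between vowels /u/ and /a/, so it spirantizes to the fricative [z]. /b/ is a stop between vowels /u/ and /i/, so it spirantizes to the fricative [v]. /sihudiudaubifoz/ → sihuziuzauvifoz.
Rule 3 (regressive voicing assimilation): no segment meets the environment; /sihuziuzauvifoz/ is unchanged.
Rule 4 (high vowel syncope): /i/ is a high vowel flanked by voiceless consonants /s/ and /h/, so it deletes. /sihuziuzauvifoz/ → shuziuzauvifoz.
Rule 5 (final devoicing): /z/ is a voiced obstruent in word-final position, so it devoices to [s]. /shuziuzauvifoz/ → shuziuzauvifos.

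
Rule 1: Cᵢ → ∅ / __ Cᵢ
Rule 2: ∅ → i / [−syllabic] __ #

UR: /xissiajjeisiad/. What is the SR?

Rule 1 (degemination): /ss/ is a geminate; the first /s/ deletes. /jj/ is a geminate; the first /j/ deletes. /xissiajjeisiad/ → xisiajeisiad.
Rule 2 (final i-epenthesis): the form ends in the consonant /d/, so [i] is inserted word-finally. /xisiajeisiad/ → xisiajeisiadi.

xisiajeisiadi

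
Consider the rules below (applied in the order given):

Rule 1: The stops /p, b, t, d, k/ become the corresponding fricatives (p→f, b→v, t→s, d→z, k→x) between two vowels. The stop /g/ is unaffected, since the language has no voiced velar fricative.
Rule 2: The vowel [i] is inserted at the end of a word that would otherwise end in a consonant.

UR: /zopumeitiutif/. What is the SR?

Rule 1 (intervocalic spirantization): /p/ is a stop between vowels /o/ and /u/, so it spirantizes to the fricative [f]. /t/ is a stop between vowels /i/ and /i/, so it spirantizes to the fricative [s]. /t/ is a stop between vowels /u/ and /i/, so it spirantizes to the fricative [s]. /zopumeitiutif/ → zofumeisiusif.
Rule 2 (final i-epenthesis): the form ends in the consonant /f/, so [i] is inserted word-finally. /zofumeisiusif/ → zofumeisiusifi.

zofumeisiusifi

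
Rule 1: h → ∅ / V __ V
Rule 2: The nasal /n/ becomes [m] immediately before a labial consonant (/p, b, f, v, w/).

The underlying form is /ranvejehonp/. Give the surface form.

Rule 1 (intervocalic h-deletion): /h/ occurs between vowels /e/ and /o/, so it deletes. /ranvejehonp/ → ranvejeonp.
Rule 2 (nasal place assimilation): /n/ precedes the labial consonant /v/, so it assimilates in place to [m]. /n/ precedes the labial consonant /p/, so it assimilates in place to [m]. /ranvejeonp/ → ramvejeomp.

ramvejeomp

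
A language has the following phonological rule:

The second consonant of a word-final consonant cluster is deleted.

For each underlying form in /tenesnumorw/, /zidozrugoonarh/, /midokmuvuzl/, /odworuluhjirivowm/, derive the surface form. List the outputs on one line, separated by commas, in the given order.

tenesnumor, zidozrugoonar, midokmuvuz, odworuluhjirivow

/tenesnumorw/: /w/ is the second consonant of a word-final cluster /rw/, so it deletes. → [tenesnumor].
/zidozrugoonarh/: /h/ is the second consonant of a word-final cluster /rh/, so it deletes. → [zidozrugoonar].
/midokmuvuzl/: /l/ is the second consonant of a word-final cluster /zl/, so it deletes. → [midokmuvuz].
/odworuluhjirivowm/: /m/ is the second consonant of a word-final cluster /wm/, so it deletes. → [odworuluhjirivow].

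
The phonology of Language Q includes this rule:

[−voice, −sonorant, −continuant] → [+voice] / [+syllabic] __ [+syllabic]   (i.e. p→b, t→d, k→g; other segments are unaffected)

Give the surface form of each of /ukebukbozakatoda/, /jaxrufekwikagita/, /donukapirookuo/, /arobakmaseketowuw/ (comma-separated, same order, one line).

/ukebukbozakatoda/: /k/ is a voiceless stop between vowels /u/ and /e/, so it voices to [g]. /k/ is a voiceless stop between vowels /a/ and /a/, so it voices to [g]. /t/ is a voiceless stop between vowels /a/ and /o/, so it voices to [d]. → [ugebukbozagadoda].
/jaxrufekwikagita/: /k/ is a voiceless stop between vowels /i/ and /a/, so it voices to [g]. /t/ is a voiceless stop between vowels /i/ and /a/, so it voices to [d]. → [jaxrufekwigagida].
/donukapirookuo/: /k/ is a voiceless stop between vowels /u/ and /a/, so it voices to [g]. /p/ is a voiceless stop between vowels /a/ and /i/, so it voices to [b]. /k/ is a voiceless stop between vowels /o/ and /u/, so it voices to [g]. → [donugabirooguo].
/arobakmaseketowuw/: /k/ is a voiceless stop between vowels /e/ and /e/, so it voices to [g]. /t/ is a voiceless stop between vowels /e/ and /o/, so it voices to [d]. → [arobakmasegedowuw].

ugebukbozagadoda, jaxrufekwigagida, donugabirooguo, arobakmasegedowuw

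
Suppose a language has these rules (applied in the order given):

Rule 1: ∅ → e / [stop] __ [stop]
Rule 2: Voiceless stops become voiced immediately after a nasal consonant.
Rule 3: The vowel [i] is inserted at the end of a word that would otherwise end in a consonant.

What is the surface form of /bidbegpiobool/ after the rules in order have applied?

bidebegepiobooli

Rule 1 (stop-cluster e-epenthesis): /d/ and /b/ form a stop–stop cluster, so [e] is inserted between them. /g/ and /p/ form a stop–stop cluster, so [e] is inserted between them. /bidbegpiobool/ → bidebegepiobool.
Rule 2 (post-nasal voicing): no segment meets the environment; /bidebegepiobool/ is unchanged.
Rule 3 (final i-epenthesis): the form ends in the consonant /l/, so [i] is inserted word-finally. /bidebegepiobool/ → bidebegepiobooli.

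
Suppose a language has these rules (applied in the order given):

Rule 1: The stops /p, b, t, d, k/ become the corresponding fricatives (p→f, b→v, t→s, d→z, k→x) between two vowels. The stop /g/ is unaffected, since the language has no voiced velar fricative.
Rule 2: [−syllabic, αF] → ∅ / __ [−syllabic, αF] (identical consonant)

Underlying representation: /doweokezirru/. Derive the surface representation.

doweoxeziru

Rule 1 (intervocalic spirantization): /k/ is a stop between vowels /o/ and /e/, so it spirantizes to the fricative [x]. /doweokezirru/ → doweoxezirru.
Rule 2 (degemination): /rr/ is a geminate; the first /r/ deletes. /doweoxezirru/ → doweoxeziru.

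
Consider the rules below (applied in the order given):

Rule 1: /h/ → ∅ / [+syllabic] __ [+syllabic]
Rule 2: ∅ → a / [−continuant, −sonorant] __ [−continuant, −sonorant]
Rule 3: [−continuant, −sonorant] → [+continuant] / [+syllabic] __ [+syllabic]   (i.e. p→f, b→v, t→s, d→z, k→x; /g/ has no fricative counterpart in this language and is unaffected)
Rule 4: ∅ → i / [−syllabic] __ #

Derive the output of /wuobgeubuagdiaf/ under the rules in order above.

Rule 1 (intervocalic h-deletion): no segment meets the environment; /wuobgeubuagdiaf/ is unchanged.
Rule 2 (stop-cluster a-epenthesis): /b/ and /g/ form a stop–stop cluster, so [a] is inserted between them. /g/ and /d/ form a stop–stop cluster, so [a] is inserted between them. /wuobgeubuagdiaf/ → wuobageubuagadiaf.
Rule 3 (intervocalic spirantization): /b/ is a stop between vowels /o/ and /a/, so it spirantizes to the fricative [v]. /b/ is a stop between vowels /u/ and /u/, so it spirantizes to the fricative [v]. /d/ is a stop between vowels /a/ and /i/, so it spirantizes to the fricative [z]. /wuobageubuagadiaf/ → wuovageuvuagaziaf.
Rule 4 (final i-epenthesis): the form ends in the consonant /f/, so [i] is inserted word-finally. /wuovageuvuagaziaf/ → wuovageuvuagaziafi.

wuovageuvuagaziafi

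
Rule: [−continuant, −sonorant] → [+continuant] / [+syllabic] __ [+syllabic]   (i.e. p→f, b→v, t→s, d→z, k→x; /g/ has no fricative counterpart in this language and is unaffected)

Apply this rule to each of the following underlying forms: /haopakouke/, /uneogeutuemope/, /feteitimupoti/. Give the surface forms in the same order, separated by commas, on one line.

/haopakouke/: /p/ is a stop between vowels /o/ and /a/, so it spirantizes to the fricative [f]. /k/ is a stop between vowels /a/ and /o/, so it spirantizes to the fricative [x]. /k/ is a stop between vowels /u/ and /e/, so it spirantizes to the fricative [x]. → [haofaxouxe].
/uneogeutuemope/: /t/ is a stop between vowels /u/ and /u/, so it spirantizes to the fricative [s]. /p/ is a stop between vowels /o/ and /e/, so it spirantizes to the fricative [f]. → [uneogeusuemofe].
/feteitimupoti/: /t/ is a stop between vowels /e/ and /e/, so it spirantizes to the fricative [s]. /t/ is a stop between vowels /i/ and /i/, so it spirantizes to the fricative [s]. /p/ is a stop between vowels /u/ and /o/, so it spirantizes to the fricative [f]. /t/ is a stop between vowels /o/ and /i/, so it spirantizes to the fricative [s]. → [feseisimufosi].

haofaxouxe, uneogeusuemofe, feseisimufosi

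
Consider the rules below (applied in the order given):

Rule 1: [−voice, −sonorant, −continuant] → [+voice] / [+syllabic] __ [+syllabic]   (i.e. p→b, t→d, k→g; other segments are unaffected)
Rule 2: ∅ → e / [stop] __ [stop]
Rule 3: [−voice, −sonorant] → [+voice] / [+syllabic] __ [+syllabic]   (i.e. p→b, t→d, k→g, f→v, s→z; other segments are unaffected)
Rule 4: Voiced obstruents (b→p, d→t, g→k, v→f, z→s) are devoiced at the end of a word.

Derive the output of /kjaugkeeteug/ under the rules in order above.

kjaugegeedeuk

Rule 1 (intervocalic voicing): /t/ is a voiceless stop between vowels /e/ and /e/, so it voices to [d]. /kjaugkeeteug/ → kjaugkeedeug.
Rule 2 (stop-cluster e-epenthesis): /g/ and /k/ form a stop–stop cluster, so [e] is inserted between them. /kjaugkeedeug/ → kjaugekeedeug.
Rule 3 (intervocalic voicing): /k/ is a voiceless obstruent between vowels /e/ and /e/, so it voices to [g]. /kjaugekeedeug/ → kjaugegeedeug.
Rule 4 (final devoicing): /g/ is a voiced obstruent in word-final position, so it devoices to [k]. /kjaugegeedeug/ → kjaugegeedeuk.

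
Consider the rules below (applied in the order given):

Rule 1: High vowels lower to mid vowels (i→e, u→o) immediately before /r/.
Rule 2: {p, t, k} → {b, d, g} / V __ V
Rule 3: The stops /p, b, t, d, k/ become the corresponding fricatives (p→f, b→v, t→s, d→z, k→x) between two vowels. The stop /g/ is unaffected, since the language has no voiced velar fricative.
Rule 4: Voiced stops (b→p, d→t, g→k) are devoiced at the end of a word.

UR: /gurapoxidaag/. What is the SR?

Rule 1 (pre-rhotic lowering): /u/ is a high vowel immediately before /r/, so it lowers to [o]. /gurapoxidaag/ → gorapoxidaag.
Rule 2 (intervocalic voicing): /p/ is a voiceless stop between vowels /a/ and /o/, so it voices to [b]. /gorapoxidaag/ → goraboxidaag.
Rule 3 (intervocalic spirantization): /b/ is a stop between vowels /a/ and /o/, so it spirantizes to the fricative [v]. /d/ is a stop between vowels /i/ and /a/, so it spirantizes to the fricative [z]. /goraboxidaag/ → goravoxizaag.
Rule 4 (final devoicing): /g/ is a voiced stop in word-final position, so it devoices to [k]. /goravoxizaag/ → goravoxizaak.

goravoxizaak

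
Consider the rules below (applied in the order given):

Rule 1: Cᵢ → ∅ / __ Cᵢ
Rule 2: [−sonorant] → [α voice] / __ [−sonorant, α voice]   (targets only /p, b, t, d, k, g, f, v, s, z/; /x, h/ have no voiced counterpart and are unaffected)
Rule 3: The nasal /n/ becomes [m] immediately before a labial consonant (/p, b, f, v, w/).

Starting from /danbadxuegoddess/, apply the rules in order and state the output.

dambatxuegodes

Rule 1 (degemination): /dd/ is a geminate; the first /d/ deletes. /ss/ is a geminate; the first /s/ deletes. /danbadxuegoddess/ → danbadxuegodes.
Rule 2 (regressive voicing assimilation): /d/ precedes the voiceless obstruent /x/, so it devoices to [t] by assimilation. /danbadxuegodes/ → danbatxuegodes.
Rule 3 (nasal place assimilation): /n/ precedes the labial consonant /b/, so it assimilates in place to [m]. /danbatxuegodes/ → dambatxuegodes.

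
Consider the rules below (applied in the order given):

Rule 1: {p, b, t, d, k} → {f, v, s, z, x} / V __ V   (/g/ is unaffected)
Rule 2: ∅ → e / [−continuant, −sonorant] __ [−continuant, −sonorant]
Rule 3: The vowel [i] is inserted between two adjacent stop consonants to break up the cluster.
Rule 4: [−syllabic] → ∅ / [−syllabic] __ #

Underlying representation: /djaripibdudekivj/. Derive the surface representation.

Rule 1 (intervocalic spirantization): /p/ is a stop between vowels /i/ and /i/, so it spirantizes to the fricative [f]. /d/ is a stop between vowels /u/ and /e/, so it spirantizes to the fricative [z]. /k/ is a stop between vowels /e/ and /i/, so it spirantizes to the fricative [x]. /djaripibdudekivj/ → djarifibduzexivj.
Rule 2 (stop-cluster e-epenthesis): /b/ and /d/ form a stop–stop cluster, so [e] is inserted between them. /djarifibduzexivj/ → djarifibeduzexivj.
Rule 3 (stop-cluster i-epenthesis): no segment meets the environment; /djarifibeduzexivj/ is unchanged.
Rule 4 (final cluster simplification): /j/ is the second consonant of a word-final cluster /vj/, so it deletes. /djarifibeduzexivj/ → djarifibeduzexiv.

djarifibeduzexiv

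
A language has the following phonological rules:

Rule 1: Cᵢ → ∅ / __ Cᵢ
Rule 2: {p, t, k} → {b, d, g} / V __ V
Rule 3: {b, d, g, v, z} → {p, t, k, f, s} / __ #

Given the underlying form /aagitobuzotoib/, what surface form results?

aagidobuzodoip

Rule 1 (degemination): no segment meets the environment; /aagitobuzotoib/ is unchanged.
Rule 2 (intervocalic voicing): /t/ is a voiceless stop between vowels /i/ and /o/, so it voices to [d]. /t/ is a voiceless stop between vowels /o/ and /o/, so it voices to [d]. /aagitobuzotoib/ → aagidobuzodoib.
Rule 3 (final devoicing): /b/ is a voiced obstruent in word-final position, so it devoices to [p]. /aagidobuzodoib/ → aagidobuzodoip.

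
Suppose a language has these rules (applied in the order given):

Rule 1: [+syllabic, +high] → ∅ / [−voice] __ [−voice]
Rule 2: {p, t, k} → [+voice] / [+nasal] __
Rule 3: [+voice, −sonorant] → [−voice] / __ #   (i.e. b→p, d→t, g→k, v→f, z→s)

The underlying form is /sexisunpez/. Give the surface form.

Rule 1 (high vowel syncope): /i/ is a high vowel flanked by voiceless consonants /x/ and /s/, so it deletes. /sexisunpez/ → sexsunpez.
Rule 2 (post-nasal voicing): /p/ is a voiceless stop immediately after the nasal /n/, so it voices to [b]. /sexsunpez/ → sexsunbez.
Rule 3 (final devoicing): /z/ is a voiced obstruent in word-final position, so it devoices to [s]. /sexsunbez/ → sexsunbes.

sexsunbes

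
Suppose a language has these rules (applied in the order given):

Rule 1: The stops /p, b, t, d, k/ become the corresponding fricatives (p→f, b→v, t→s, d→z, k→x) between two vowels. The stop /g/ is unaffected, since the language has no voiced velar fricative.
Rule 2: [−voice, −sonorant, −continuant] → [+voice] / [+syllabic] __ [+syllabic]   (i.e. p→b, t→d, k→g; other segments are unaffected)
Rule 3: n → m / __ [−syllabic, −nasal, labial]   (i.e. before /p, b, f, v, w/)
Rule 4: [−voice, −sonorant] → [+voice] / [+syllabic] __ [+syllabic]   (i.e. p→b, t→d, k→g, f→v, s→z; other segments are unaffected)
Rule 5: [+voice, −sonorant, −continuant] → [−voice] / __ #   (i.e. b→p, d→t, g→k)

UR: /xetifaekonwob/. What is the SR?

Rule 1 (intervocalic spirantization): /t/ is a stop between vowels /e/ and /i/, so it spirantizes to the fricative [s]. /k/ is a stop between vowels /e/ and /o/, so it spirantizes to the fricative [x]. /xetifaekonwob/ → xesifaexonwob.
Rule 2 (intervocalic voicing): no segment meets the environment; /xesifaexonwob/ is unchanged.
Rule 3 (nasal place assimilation): /n/ precedes the labial consonant /w/, so it assimilates in place to [m]. /xesifaexonwob/ → xesifaexomwob.
Rule 4 (intervocalic voicing): /s/ is a voiceless obstruent between vowels /e/ and /i/, so it voices to [z]. /f/ is a voiceless obstruent between vowels /i/ and /a/, so it voices to [v]. /xesifaexomwob/ → xezivaexomwob.
Rule 5 (final devoicing): /b/ is a voiced stop in word-final position, so it devoices to [p]. /xezivaexomwob/ → xezivaexomwop.

xezivaexomwop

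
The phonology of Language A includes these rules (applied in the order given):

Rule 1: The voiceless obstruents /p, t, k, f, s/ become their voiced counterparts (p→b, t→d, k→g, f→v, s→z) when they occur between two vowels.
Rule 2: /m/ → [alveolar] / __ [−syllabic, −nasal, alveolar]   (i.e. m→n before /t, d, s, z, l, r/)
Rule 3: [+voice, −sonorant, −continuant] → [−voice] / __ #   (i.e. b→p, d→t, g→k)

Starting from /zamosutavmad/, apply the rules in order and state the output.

Rule 1 (intervocalic voicing): /s/ is a voiceless obstruent between vowels /o/ and /u/, so it voices to [z]. /t/ is a voiceless obstruent between vowels /u/ and /a/, so it voices to [d]. /zamosutavmad/ → zamozudavmad.
Rule 2 (nasal place assimilation): no segment meets the environment; /zamozudavmad/ is unchanged.
Rule 3 (final devoicing): /d/ is a voiced stop in word-final position, so it devoices to [t]. /zamozudavmad/ → zamozudavmat.

zamozudavmat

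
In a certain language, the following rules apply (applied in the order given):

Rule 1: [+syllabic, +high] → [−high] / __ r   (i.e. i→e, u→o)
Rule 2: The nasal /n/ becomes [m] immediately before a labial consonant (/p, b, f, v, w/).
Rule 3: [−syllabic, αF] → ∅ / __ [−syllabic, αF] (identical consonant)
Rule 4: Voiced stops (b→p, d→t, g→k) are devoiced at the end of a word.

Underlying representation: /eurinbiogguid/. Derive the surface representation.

eorimbioguit

Rule 1 (pre-rhotic lowering): /u/ is a high vowel immediately before /r/, so it lowers to [o]. /eurinbiogguid/ → eorinbiogguid.
Rule 2 (nasal place assimilation): /n/ precedes the labial consonant /b/, so it assimilates in place to [m]. /eorinbiogguid/ → eorimbiogguid.
Rule 3 (degemination): /gg/ is a geminate; the first /g/ deletes. /eorimbiogguid/ → eorimbioguid.
Rule 4 (final devoicing): /d/ is a voiced stop in word-final position, so it devoices to [t]. /eorimbioguid/ → eorimbioguit.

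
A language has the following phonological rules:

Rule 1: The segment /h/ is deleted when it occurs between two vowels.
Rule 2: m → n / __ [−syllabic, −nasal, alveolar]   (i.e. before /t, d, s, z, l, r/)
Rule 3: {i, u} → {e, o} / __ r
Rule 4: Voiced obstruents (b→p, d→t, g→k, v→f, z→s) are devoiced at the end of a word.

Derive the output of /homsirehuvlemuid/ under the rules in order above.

Rule 1 (intervocalic h-deletion): /h/ occurs between vowels /e/ and /u/, so it deletes. /homsirehuvlemuid/ → homsireuvlemuid.
Rule 2 (nasal place assimilation): /m/ precedes the alveolar consonant /s/, so it assimilates in place to [n]. /homsireuvlemuid/ → honsireuvlemuid.
Rule 3 (pre-rhotic lowering): /i/ is a high vowel immediately before /r/, so it lowers to [e]. /honsireuvlemuid/ → honsereuvlemuid.
Rule 4 (final devoicing): /d/ is a voiced obstruent in word-final position, so it devoices to [t]. /honsereuvlemuid/ → honsereuvlemuit.

honsereuvlemuit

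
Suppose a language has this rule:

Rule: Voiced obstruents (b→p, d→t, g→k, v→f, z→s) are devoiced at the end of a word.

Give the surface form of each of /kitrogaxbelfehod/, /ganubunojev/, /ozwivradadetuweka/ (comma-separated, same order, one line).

/kitrogaxbelfehod/: /d/ is a voiced obstruent in word-final position, so it devoices to [t]. → [kitrogaxbelfehot].
/ganubunojev/: /v/ is a voiced obstruent in word-final position, so it devoices to [f]. → [ganubunojef].
/ozwivradadetuweka/: the rule's environment is not met; surfaces unchanged as [ozwivradadetuweka].

kitrogaxbelfehot, ganubunojef, ozwivradadetuweka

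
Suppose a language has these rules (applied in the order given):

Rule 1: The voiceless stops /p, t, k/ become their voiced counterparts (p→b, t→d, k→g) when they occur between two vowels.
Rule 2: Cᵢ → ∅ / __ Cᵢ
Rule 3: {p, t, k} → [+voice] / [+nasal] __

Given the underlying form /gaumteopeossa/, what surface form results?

gaumdeobeosa

Rule 1 (intervocalic voicing): /p/ is a voiceless stop between vowels /o/ and /e/, so it voices to [b]. /gaumteopeossa/ → gaumteobeossa.
Rule 2 (degemination): /ss/ is a geminate; the first /s/ deletes. /gaumteobeossa/ → gaumteobeosa.
Rule 3 (post-nasal voicing): /t/ is a voiceless stop immediately after the nasal /m/, so it voices to [d]. /gaumteobeosa/ → gaumdeobeosa.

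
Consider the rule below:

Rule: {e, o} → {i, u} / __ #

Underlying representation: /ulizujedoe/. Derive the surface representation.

Scanning /ulizujedoe/: /e/ at position 7 is not in the conditioning environment; /o/ at position 9 is not in the conditioning environment; /e/ is a mid vowel in word-final position, so it raises to [i].
Result: [ulizujedoi].

ulizujedoi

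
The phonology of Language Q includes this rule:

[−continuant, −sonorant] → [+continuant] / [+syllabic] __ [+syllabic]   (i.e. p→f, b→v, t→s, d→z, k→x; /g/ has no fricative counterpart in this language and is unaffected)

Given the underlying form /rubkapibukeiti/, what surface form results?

/p/ is a stop between vowels /a/ and /i/, so it spirantizes to the fricative [f].
/b/ is a stop between vowels /i/ and /u/, so it spirantizes to the fricative [v].
/k/ is a stop between vowels /u/ and /e/, so it spirantizes to the fricative [x].
/t/ is a stop between vowels /i/ and /i/, so it spirantizes to the fricative [s].
The other instances of /b/, /k/ do not occur in the required environment and remain unchanged.
Surface form: [rubkafivuxeisi].

rubkafivuxeisi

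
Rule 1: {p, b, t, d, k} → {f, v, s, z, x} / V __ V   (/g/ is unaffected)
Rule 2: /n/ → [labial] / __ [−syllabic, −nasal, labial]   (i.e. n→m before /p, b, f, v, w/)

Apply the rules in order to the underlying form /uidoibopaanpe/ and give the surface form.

Rule 1 (intervocalic spirantization): /d/ is a stop between vowels /i/ and /o/, so it spirantizes to the fricative [z]. /b/ is a stop between vowels /i/ and /o/, so it spirantizes to the fricative [v]. /p/ is a stop between vowels /o/ and /a/, so it spirantizes to the fricative [f]. /uidoibopaanpe/ → uizoivofaanpe.
Rule 2 (nasal place assimilation): /n/ precedes the labial consonant /p/, so it assimilates in place to [m]. /uizoivofaanpe/ → uizoivofaampe.

uizoivofaampe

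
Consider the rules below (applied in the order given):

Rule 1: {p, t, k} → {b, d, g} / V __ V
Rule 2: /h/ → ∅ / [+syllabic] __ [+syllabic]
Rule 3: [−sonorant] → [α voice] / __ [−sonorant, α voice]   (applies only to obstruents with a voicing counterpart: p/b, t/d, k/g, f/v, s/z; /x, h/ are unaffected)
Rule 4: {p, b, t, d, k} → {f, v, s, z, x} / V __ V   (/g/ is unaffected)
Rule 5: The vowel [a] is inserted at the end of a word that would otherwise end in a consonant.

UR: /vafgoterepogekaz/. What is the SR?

Rule 1 (intervocalic voicing): /t/ is a voiceless stop between vowels /o/ and /e/, so it voices to [d]. /p/ is a voiceless stop between vowels /e/ and /o/, so it voices to [b]. /k/ is a voiceless stop between vowels /e/ and /a/, so it voices to [g]. /vafgoterepogekaz/ → vafgoderebogegaz.
Rule 2 (intervocalic h-deletion): no segment meets the environment; /vafgoderebogegaz/ is unchanged.
Rule 3 (regressive voicing assimilation): /f/ precedes the voiced obstruent /g/, so it voices to [v] by assimilation. /vafgoderebogegaz/ → vavgoderebogegaz.
Rule 4 (intervocalic spirantization): /d/ is a stop between vowels /o/ and /e/, so it spirantizes to the fricative [z]. /b/ is a stop between vowels /e/ and /o/, so it spirantizes to the fricative [v]. /vavgoderebogegaz/ → vavgozerevogegaz.
Rule 5 (final a-epenthesis): the form ends in the consonant /z/, so [a] is inserted word-finally. /vavgozerevogegaz/ → vavgozerevogegaza.

vavgozerevogegaza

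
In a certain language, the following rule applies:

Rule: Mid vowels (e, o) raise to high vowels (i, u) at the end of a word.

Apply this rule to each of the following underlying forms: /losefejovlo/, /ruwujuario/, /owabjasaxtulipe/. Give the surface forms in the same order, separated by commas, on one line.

/losefejovlo/: /o/ is a mid vowel in word-final position, so it raises to [u]. → [losefejovlu].
/ruwujuario/: /o/ is a mid vowel in word-final position, so it raises to [u]. → [ruwujuariu].
/owabjasaxtulipe/: /e/ is a mid vowel in word-final position, so it raises to [i]. → [owabjasaxtulipi].

losefejovlu, ruwujuariu, owabjasaxtulipi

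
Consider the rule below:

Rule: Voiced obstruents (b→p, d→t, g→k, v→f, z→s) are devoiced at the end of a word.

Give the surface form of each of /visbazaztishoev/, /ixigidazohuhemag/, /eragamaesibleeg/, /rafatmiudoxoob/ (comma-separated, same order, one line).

visbazaztishoef, ixigidazohuhemak, eragamaesibleek, rafatmiudoxoop

/visbazaztishoev/: /v/ is a voiced obstruent in word-final position, so it devoices to [f]. → [visbazaztishoef].
/ixigidazohuhemag/: /g/ is a voiced obstruent in word-final position, so it devoices to [k]. → [ixigidazohuhemak].
/eragamaesibleeg/: /g/ is a voiced obstruent in word-final position, so it devoices to [k]. → [eragamaesibleek].
/rafatmiudoxoob/: /b/ is a voiced obstruent in word-final position, so it devoices to [p]. → [rafatmiudoxoop].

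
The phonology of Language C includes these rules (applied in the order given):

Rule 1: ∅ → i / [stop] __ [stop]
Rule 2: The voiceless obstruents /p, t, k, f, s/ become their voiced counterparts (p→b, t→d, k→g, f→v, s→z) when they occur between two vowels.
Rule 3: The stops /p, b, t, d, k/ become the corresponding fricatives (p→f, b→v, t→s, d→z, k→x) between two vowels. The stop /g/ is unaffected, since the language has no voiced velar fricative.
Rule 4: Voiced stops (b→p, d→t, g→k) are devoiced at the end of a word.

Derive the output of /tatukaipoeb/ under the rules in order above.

Rule 1 (stop-cluster i-epenthesis): no segment meets the environment; /tatukaipoeb/ is unchanged.
Rule 2 (intervocalic voicing): /t/ is a voiceless obstruent between vowels /a/ and /u/, so it voices to [d]. /k/ is a voiceless obstruent between vowels /u/ and /a/, so it voices to [g]. /p/ is a voiceless obstruent between vowels /i/ and /o/, so it voices to [b]. /tatukaipoeb/ → tadugaiboeb.
Rule 3 (intervocalic spirantization): /d/ is a stop between vowels /a/ and /u/, so it spirantizes to the fricative [z]. /b/ is a stop between vowels /i/ and /o/, so it spirantizes to the fricative [v]. /tadugaiboeb/ → tazugaivoeb.
Rule 4 (final devoicing): /b/ is a voiced stop in word-final position, so it devoices to [p]. /tazugaivoeb/ → tazugaivoep.

tazugaivoep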